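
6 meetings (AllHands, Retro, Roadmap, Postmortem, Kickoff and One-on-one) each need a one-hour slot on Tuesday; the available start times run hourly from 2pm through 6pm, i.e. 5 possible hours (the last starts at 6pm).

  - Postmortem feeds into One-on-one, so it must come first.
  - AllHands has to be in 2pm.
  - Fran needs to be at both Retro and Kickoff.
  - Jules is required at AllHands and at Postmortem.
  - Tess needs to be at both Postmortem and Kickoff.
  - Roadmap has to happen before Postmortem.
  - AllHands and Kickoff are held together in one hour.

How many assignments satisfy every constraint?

40

Splitting on Retro: it can be 3pm (10), 4pm (10), 5pm (10), 6pm (10). Listing each branch's schedules as (AllHands, Roadmap, Postmortem, Kickoff, One-on-one):
Retro=3pm: (2pm,2pm,3pm,2pm,4pm) (2pm,2pm,3pm,2pm,5pm) (2pm,2pm,3pm,2pm,6pm) (2pm,2pm,4pm,2pm,5pm) (2pm,2pm,4pm,2pm,6pm) (2pm,2pm,5pm,2pm,6pm) (2pm,3pm,4pm,2pm,5pm) (2pm,3pm,4pm,2pm,6pm) (2pm,3pm,5pm,2pm,6pm) (2pm,4pm,5pm,2pm,6pm) — 10.
Retro=4pm: (2pm,2pm,3pm,2pm,4pm) (2pm,2pm,3pm,2pm,5pm) (2pm,2pm,3pm,2pm,6pm) (2pm,2pm,4pm,2pm,5pm) (2pm,2pm,4pm,2pm,6pm) (2pm,2pm,5pm,2pm,6pm) (2pm,3pm,4pm,2pm,5pm) (2pm,3pm,4pm,2pm,6pm) (2pm,3pm,5pm,2pm,6pm) (2pm,4pm,5pm,2pm,6pm) — 10.
Retro=5pm: (2pm,2pm,3pm,2pm,4pm) (2pm,2pm,3pm,2pm,5pm) (2pm,2pm,3pm,2pm,6pm) (2pm,2pm,4pm,2pm,5pm) (2pm,2pm,4pm,2pm,6pm) (2pm,2pm,5pm,2pm,6pm) (2pm,3pm,4pm,2pm,5pm) (2pm,3pm,4pm,2pm,6pm) (2pm,3pm,5pm,2pm,6pm) (2pm,4pm,5pm,2pm,6pm) — 10.
Retro=6pm: (2pm,2pm,3pm,2pm,4pm) (2pm,2pm,3pm,2pm,5pm) (2pm,2pm,3pm,2pm,6pm) (2pm,2pm,4pm,2pm,5pm) (2pm,2pm,4pm,2pm,6pm) (2pm,2pm,5pm,2pm,6pm) (2pm,3pm,4pm,2pm,5pm) (2pm,3pm,4pm,2pm,6pm) (2pm,3pm,5pm,2pm,6pm) (2pm,4pm,5pm,2pm,6pm) — 10.
Summing: 10 + 10 + 10 + 10 = 40.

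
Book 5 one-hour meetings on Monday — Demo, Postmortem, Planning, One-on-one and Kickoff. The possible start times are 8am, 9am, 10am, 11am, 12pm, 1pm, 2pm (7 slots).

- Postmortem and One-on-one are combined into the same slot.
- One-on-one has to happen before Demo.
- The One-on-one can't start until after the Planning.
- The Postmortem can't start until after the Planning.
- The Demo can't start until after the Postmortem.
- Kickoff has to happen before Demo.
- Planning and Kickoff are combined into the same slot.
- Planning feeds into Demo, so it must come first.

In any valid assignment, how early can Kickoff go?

Kickoff must be in the same slot as Planning, which can't be after 12pm, so Kickoff is at most 12pm.
Kickoff at 8am is achievable: Demo=10am; One-on-one=9am; Kickoff=8am; Planning=8am; Postmortem=9am.

8am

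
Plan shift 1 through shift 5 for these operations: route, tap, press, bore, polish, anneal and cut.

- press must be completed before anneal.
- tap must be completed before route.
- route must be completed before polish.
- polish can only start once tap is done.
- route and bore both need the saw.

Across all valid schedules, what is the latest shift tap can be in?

shift 3

Downstream work caps tap at shift 3.
tap at shift 3 is achievable: polish=shift 5; press=shift 1; tap=shift 3; route=shift 4; cut=shift 1; bore=shift 1; anneal=shift 2.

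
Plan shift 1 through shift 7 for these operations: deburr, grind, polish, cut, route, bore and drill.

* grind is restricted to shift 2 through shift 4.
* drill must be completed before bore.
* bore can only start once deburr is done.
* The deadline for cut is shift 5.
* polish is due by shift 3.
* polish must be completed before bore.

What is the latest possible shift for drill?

Downstream work caps drill at shift 6.
drill at shift 6 is achievable: route=shift 1, drill=shift 6, polish=shift 1, bore=shift 7, grind=shift 2, cut=shift 1, deburr=shift 1.

shift 6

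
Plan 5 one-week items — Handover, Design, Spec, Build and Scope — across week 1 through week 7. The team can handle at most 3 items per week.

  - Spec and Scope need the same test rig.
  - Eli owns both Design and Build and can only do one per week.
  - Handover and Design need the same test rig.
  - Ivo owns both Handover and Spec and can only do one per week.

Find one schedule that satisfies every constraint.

Spec=week 2, Scope=week 1, Handover=week 1, Build=week 1, Design=week 2

Checking: Handover(week 1) != Design(week 2); Design(week 2) != Build(week 1); Spec(week 2) != Scope(week 1); Handover(week 1) != Spec(week 2); max 3 per week (cap 3).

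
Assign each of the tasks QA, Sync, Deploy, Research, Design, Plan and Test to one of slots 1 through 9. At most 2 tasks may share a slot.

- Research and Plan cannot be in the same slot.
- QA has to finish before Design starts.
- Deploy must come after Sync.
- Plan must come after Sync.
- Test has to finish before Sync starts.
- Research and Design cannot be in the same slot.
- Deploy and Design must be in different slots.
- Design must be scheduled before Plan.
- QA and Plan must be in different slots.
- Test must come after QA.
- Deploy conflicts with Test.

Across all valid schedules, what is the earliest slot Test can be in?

Precedence pushes Test to at least 2; downstream work caps Test at 7.
Test at 2 is achievable: QA -> 1; Research -> 1; Deploy -> 4; Sync -> 3; Design -> 2; Plan -> 4; Test -> 2.

2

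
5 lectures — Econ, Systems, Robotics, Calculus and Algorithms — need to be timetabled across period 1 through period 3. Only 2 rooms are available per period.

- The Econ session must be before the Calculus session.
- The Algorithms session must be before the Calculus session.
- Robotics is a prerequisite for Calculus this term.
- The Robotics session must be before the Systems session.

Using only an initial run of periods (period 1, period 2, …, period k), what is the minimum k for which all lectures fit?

The precedence chain requires at least 2 distinct periods.
With at most 2 per period and 5 lectures, at least 3 periods are needed.
3 works (last occupied period: period 3): for example Robotics -> period 1; Algorithms -> period 2; Systems -> period 2; Econ -> period 1; Calculus -> period 3.

3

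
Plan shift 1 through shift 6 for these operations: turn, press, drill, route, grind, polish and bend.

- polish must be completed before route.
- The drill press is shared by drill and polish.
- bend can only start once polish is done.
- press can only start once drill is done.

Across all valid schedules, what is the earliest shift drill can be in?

Downstream work caps drill at shift 5.
drill at shift 1 is achievable: turn -> shift 1, drill -> shift 1, grind -> shift 1, route -> shift 3, bend -> shift 3, polish -> shift 2, press -> shift 2.

shift 1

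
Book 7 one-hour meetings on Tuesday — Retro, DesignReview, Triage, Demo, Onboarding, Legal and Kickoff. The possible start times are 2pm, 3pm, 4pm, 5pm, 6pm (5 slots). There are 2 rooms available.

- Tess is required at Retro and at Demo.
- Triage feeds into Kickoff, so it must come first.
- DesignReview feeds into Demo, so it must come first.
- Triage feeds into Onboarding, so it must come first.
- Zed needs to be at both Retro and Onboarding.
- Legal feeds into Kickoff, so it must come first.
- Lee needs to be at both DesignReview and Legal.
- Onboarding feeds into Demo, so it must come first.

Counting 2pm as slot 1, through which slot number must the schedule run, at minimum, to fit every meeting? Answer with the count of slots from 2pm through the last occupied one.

The precedence chain requires at least 3 distinct slots.
With at most 2 per slot and 7 meetings, at least 4 slots are needed.
4 works (last occupied slot: 5pm): for example Onboarding in 3pm, DesignReview in 2pm, Kickoff in 4pm, Legal in 3pm, Retro in 5pm, Demo in 4pm, Triage in 2pm.

4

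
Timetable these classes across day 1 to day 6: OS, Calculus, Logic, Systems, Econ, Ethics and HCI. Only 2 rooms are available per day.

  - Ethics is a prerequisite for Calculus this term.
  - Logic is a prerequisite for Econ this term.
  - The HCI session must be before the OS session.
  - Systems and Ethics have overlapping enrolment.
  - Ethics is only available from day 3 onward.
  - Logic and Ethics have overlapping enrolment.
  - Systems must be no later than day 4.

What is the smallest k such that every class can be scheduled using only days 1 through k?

4 days

The precedence chain requires at least 2 distinct days.
With at most 2 per day and 7 classes, at least 4 days are needed.
Propagating the time windows through the other constraints, Calculus can't land before day 4, so the schedule must run through at least day 4.
4 works (last occupied day: day 4): for example Logic=day 1, Ethics=day 3, OS=day 2, HCI=day 1, Calculus=day 4, Econ=day 2, Systems=day 4.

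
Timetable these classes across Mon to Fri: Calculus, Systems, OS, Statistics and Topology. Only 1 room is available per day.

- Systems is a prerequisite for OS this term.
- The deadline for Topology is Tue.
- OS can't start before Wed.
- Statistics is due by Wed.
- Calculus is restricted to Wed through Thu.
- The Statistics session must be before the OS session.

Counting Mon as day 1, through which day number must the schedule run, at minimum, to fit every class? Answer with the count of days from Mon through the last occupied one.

5

The precedence chain requires at least 2 distinct days.
With at most 1 per day and 5 classes, at least 5 days are needed.
Calculus can't be placed before Wed — that is day 3 counting from Mon — so the schedule must run through at least 3 days.
5 works (last occupied day: Fri): for example OS in Fri; Topology in Mon; Statistics in Tue; Calculus in Wed; Systems in Thu.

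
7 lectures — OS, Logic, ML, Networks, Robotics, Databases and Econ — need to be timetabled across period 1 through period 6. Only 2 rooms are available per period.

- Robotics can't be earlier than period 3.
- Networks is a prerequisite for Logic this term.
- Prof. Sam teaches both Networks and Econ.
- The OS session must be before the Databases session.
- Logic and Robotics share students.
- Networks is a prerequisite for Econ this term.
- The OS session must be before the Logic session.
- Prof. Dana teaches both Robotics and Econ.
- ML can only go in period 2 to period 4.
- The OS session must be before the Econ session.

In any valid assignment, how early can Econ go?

period 2

Precedence pushes Econ to at least period 2.
Econ at period 2 is achievable: Logic -> period 4; Networks -> period 1; Robotics -> period 3; Databases -> period 3; OS -> period 1; Econ -> period 2; ML -> period 2.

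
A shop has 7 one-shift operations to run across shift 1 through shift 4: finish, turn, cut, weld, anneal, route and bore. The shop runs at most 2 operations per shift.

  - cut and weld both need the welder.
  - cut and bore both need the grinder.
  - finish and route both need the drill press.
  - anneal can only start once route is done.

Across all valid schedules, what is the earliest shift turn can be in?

turn at shift 1 is achievable: cut=shift 3, route=shift 1, bore=shift 4, finish=shift 2, anneal=shift 2, turn=shift 1, weld=shift 4.

shift 1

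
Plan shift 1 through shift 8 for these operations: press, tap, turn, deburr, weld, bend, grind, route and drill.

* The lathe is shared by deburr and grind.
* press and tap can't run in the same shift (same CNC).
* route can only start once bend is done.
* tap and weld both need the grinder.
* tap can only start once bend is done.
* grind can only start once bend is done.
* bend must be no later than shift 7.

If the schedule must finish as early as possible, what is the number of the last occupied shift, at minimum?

shift 2

The precedence chain requires at least 2 distinct shifts.
2 works (last occupied shift: shift 2): for example tap -> shift 2, grind -> shift 2, press -> shift 1, weld -> shift 1, deburr -> shift 1, drill -> shift 1, route -> shift 2, turn -> shift 1, bend -> shift 1.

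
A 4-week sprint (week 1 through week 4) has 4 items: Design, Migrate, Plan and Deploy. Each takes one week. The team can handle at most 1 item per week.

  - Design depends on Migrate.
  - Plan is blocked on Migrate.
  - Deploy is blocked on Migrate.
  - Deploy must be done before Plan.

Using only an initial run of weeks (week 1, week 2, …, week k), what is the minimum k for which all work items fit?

The precedence chain requires at least 3 distinct weeks.
With at most 1 per week and 4 work items, at least 4 weeks are needed.
4 works (last occupied week: week 4): for example Design=week 4, Migrate=week 1, Plan=week 3, Deploy=week 2.

4 weeks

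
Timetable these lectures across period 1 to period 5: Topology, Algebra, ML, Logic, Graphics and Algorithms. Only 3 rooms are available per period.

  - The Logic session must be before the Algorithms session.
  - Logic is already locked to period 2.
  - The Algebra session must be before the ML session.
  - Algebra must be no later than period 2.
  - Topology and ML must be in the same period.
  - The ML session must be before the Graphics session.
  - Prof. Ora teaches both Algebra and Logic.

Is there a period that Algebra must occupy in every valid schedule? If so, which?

period 1

Algebra's window is period 1–period 2.
Logic is fixed at period 2, and Algebra can't share a period with Logic.
So Algebra must be period 1.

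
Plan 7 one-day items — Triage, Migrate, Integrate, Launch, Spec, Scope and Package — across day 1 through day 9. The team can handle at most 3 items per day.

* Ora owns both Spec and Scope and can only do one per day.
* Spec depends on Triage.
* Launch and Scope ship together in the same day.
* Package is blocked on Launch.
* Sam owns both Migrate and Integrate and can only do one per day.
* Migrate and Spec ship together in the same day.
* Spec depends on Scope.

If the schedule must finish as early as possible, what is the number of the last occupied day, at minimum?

The precedence chain requires at least 2 distinct days.
With at most 3 per day and 7 work items, at least 3 days are needed.
3 works (last occupied day: day 3): for example Triage -> day 1, Migrate -> day 2, Spec -> day 2, Package -> day 2, Integrate -> day 3, Scope -> day 1, Launch -> day 1.

3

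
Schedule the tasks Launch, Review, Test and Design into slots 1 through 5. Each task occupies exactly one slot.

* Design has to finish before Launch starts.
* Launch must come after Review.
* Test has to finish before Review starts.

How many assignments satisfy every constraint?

Splitting on Launch: it can be 3 (2), 4 (9), 5 (24). Listing each branch's schedules as (Review, Test, Design):
Launch=3: (2,1,1) (2,1,2) — 2.
Launch=4: (2,1,1) (2,1,2) (2,1,3) (3,1,1) (3,1,2) (3,1,3) (3,2,1) (3,2,2) (3,2,3) — 9.
Launch=5: (2,1,1) (2,1,2) (2,1,3) (2,1,4) (3,1,1) (3,1,2) (3,1,3) (3,1,4) (3,2,1) (3,2,2) (3,2,3) (3,2,4) (4,1,1) (4,1,2) (4,1,3) (4,1,4) (4,2,1) (4,2,2) (4,2,3) (4,2,4) (4,3,1) (4,3,2) (4,3,3) (4,3,4) — 24.
Summing: 2 + 9 + 24 = 35.

35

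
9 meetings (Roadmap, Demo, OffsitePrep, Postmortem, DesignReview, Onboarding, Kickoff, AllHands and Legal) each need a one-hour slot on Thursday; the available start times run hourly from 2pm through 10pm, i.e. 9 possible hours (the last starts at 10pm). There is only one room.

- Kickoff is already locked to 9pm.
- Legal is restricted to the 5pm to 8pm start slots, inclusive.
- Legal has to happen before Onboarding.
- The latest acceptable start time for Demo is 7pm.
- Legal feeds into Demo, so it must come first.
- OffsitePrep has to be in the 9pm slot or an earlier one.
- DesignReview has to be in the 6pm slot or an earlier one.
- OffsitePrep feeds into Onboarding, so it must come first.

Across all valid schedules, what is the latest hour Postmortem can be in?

10pm

Postmortem at 10pm is achievable: Legal -> 5pm, AllHands -> 8pm, OffsitePrep -> 3pm, Demo -> 6pm, DesignReview -> 2pm, Onboarding -> 7pm, Roadmap -> 4pm, Kickoff -> 9pm, Postmortem -> 10pm.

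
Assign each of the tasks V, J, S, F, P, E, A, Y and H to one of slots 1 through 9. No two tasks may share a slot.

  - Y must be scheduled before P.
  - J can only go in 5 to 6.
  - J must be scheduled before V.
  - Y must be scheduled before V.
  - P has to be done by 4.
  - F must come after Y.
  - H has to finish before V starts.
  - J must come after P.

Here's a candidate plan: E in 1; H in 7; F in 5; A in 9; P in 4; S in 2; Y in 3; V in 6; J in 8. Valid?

Invalid. J must be scheduled before V.

J must come after P — holds.
P has to be done by 4 — holds.
H has to finish before V starts — violated.
J can only go in 5 to 6 — violated.
J must be scheduled before V — violated.
Y must be scheduled before V — holds.
No two tasks may share a slot — holds.
F must come after Y — holds.
Y must be scheduled before P — holds.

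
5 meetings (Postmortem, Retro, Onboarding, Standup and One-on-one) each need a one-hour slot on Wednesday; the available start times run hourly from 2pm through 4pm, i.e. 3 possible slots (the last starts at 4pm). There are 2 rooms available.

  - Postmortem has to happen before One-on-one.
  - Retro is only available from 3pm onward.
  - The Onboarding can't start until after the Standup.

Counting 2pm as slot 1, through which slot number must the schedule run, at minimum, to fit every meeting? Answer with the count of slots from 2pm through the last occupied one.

The precedence chain requires at least 2 distinct slots.
With at most 2 per slot and 5 meetings, at least 3 slots are needed.
3 works (last occupied slot: 4pm): for example Standup=2pm; Onboarding=3pm; One-on-one=4pm; Postmortem=2pm; Retro=3pm.

3 slots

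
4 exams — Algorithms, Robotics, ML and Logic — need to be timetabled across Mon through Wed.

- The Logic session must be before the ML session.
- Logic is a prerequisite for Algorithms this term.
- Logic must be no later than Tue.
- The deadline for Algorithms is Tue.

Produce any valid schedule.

Algorithms=Tue, Robotics=Mon, ML=Tue, Logic=Mon

Checking: Logic(Mon) before ML(Tue); Logic(Mon) before Algorithms(Tue); Algorithms=Tue in [Mon,Tue]; Logic=Mon in [Mon,Tue].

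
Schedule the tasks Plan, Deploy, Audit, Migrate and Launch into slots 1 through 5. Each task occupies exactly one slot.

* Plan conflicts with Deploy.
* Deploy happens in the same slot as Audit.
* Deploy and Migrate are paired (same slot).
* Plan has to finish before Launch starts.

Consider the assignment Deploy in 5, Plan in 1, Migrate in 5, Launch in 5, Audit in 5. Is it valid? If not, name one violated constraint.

Plan conflicts with Deploy — holds.
Deploy and Migrate are paired (same slot) — holds.
Deploy happens in the same slot as Audit — holds.
Plan has to finish before Launch starts — holds.

Valid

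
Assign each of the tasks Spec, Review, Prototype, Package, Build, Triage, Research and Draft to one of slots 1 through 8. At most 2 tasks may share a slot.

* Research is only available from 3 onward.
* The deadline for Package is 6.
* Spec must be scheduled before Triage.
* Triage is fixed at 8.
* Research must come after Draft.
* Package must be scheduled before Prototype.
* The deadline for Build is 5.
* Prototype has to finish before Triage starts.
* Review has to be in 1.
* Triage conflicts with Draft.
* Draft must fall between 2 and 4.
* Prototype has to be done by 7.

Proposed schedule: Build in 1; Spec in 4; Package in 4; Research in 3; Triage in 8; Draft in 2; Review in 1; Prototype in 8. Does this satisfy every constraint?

Invalid. Prototype has to be done by 7.

The deadline for Package is 6 — holds.
Prototype has to be done by 7 — violated.
Spec must be scheduled before Triage — holds.
Draft must fall between 2 and 4 — holds.
Research must come after Draft — holds.
Prototype has to finish before Triage starts — violated.
The deadline for Build is 5 — holds.
Review has to be in 1 — holds.
Triage conflicts with Draft — holds.
At most 2 tasks may share a slot — holds.
Research is only available from 3 onward — holds.
Triage is fixed at 8 — holds.
Package must be scheduled before Prototype — holds.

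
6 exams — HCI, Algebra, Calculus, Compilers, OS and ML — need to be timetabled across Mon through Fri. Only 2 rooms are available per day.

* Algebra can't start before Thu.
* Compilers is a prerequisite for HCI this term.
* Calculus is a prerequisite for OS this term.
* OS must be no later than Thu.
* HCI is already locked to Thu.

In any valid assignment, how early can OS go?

Precedence pushes OS to at least Tue; OS's own window allows nothing later than Thu.
OS at Tue is achievable: Calculus in Mon; Compilers in Mon; ML in Tue; Algebra in Thu; HCI in Thu; OS in Tue.

Tue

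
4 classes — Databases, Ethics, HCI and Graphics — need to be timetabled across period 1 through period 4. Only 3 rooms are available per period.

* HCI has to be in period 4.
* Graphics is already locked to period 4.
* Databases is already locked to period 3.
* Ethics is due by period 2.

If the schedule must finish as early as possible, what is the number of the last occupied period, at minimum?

4

With at most 3 per period and 4 classes, at least 2 periods are needed.
HCI can't be placed before period 4, so the schedule must run through at least period 4.
4 works (last occupied period: period 4): for example Databases -> period 3, Graphics -> period 4, HCI -> period 4, Ethics -> period 1.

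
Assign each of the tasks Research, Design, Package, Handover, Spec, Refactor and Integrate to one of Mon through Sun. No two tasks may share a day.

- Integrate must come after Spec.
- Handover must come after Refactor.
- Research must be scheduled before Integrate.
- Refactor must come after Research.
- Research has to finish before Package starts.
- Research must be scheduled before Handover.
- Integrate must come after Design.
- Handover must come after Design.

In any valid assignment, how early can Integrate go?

Thu

Precedence pushes Integrate to at least Tue.
Integrate at Thu is achievable: Research=Mon, Design=Tue, Handover=Sat, Spec=Wed, Package=Sun, Integrate=Thu, Refactor=Fri.
Nothing earlier works — the capacity limit rule out every day before Thu.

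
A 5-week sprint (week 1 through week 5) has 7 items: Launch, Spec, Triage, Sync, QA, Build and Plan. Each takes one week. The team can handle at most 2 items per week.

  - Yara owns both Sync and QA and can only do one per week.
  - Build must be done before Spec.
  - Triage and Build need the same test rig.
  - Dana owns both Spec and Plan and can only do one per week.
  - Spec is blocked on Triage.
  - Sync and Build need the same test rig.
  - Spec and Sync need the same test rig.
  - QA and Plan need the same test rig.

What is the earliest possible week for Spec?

week 3

Precedence pushes Spec to at least week 2.
Spec at week 3 is achievable: Triage in week 1, Sync in week 4, Build in week 2, Spec in week 3, Launch in week 1, Plan in week 4, QA in week 2.
Nothing earlier works — the conflict and capacity constraints rule out every week before week 3.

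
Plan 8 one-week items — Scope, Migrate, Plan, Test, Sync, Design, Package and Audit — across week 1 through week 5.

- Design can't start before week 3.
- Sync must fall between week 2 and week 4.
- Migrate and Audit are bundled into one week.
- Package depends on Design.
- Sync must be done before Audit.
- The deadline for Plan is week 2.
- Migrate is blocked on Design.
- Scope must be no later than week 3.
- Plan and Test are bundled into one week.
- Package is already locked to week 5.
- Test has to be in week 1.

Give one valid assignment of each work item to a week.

Plan -> week 1, Audit -> week 4, Scope -> week 1, Migrate -> week 4, Test -> week 1, Sync -> week 2, Package -> week 5, Design -> week 3

Checking: Design(week 3) before Package(week 5); Design(week 3) before Migrate(week 4); Sync(week 2) before Audit(week 4); Migrate = Audit = week 4; Plan = Test = week 1; Sync=week 2 in [week 2,week 4]; Design=week 3 in [week 3,week 5]; Plan=week 1 in [week 1,week 2]; Package=week 5 in [week 5,week 5]; Scope=week 1 in [week 1,week 3]; Test=week 1 in [week 1,week 1].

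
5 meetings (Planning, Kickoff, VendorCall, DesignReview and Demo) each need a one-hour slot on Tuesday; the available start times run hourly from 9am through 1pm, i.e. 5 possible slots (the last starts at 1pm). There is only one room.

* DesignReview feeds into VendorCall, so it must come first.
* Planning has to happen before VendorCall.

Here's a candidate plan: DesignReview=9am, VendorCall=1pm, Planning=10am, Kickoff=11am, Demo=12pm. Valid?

DesignReview feeds into VendorCall, so it must come first — holds.
Planning has to happen before VendorCall — holds.
There is only one room — holds.

Valid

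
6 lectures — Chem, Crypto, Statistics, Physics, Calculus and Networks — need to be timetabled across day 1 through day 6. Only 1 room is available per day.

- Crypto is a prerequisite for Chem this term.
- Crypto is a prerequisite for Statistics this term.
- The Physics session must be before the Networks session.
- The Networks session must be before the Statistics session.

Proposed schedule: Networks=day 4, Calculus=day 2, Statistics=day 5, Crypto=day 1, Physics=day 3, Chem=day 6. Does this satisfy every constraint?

The Networks session must be before the Statistics session — holds.
The Physics session must be before the Networks session — holds.
Crypto is a prerequisite for Chem this term — holds.
Only 1 room is available per day — holds.
Crypto is a prerequisite for Statistics this term — holds.

Valid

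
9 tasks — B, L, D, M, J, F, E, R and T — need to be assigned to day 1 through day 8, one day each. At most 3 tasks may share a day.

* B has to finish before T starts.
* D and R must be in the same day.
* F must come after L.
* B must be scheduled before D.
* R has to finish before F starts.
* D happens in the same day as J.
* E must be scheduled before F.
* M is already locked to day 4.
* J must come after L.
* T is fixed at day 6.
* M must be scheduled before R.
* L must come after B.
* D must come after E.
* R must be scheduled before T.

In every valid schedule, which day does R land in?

day 5

M is fixed at day 4 and must come before R, so R is at least day 5.
T is fixed at day 6 and must come after R, so R is at most day 5.
So R must be day 5.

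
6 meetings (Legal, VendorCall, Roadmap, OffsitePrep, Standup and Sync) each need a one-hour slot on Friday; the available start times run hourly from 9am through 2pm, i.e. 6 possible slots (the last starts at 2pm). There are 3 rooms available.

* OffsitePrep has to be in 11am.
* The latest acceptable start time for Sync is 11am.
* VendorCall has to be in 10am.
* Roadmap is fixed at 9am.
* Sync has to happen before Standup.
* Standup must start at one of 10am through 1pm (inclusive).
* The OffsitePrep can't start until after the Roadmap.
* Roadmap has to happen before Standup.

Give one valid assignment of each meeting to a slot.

Roadmap in 9am; VendorCall in 10am; Legal in 9am; Standup in 10am; Sync in 9am; OffsitePrep in 11am

Checking: Sync(9am) before Standup(10am); Roadmap(9am) before Standup(10am); Roadmap(9am) before OffsitePrep(11am); Roadmap=9am in [9am,9am]; VendorCall=10am in [10am,10am]; OffsitePrep=11am in [11am,11am]; Standup=10am in [10am,1pm]; Sync=9am in [9am,11am]; max 3 per slot (cap 3).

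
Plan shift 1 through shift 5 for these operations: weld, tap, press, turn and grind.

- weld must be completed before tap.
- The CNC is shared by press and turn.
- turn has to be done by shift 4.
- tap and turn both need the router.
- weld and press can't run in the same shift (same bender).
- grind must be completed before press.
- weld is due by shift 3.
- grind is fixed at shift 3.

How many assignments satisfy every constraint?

Splitting on weld: it can be shift 1 (23), shift 2 (18), shift 3 (13). Listing each branch's schedules as (tap, press, turn, grind) by shift number:
weld=shift 1: (2,4,1,3) (2,4,3,3) (2,5,1,3) (2,5,3,3) (2,5,4,3) (3,4,1,3) (3,4,2,3) (3,5,1,3) (3,5,2,3) (3,5,4,3) (4,4,1,3) (4,4,2,3) (4,4,3,3) (4,5,1,3) (4,5,2,3) (4,5,3,3) (5,4,1,3) (5,4,2,3) (5,4,3,3) (5,5,1,3) (5,5,2,3) (5,5,3,3) (5,5,4,3) — 23.
weld=shift 2: (3,4,1,3) (3,4,2,3) (3,5,1,3) (3,5,2,3) (3,5,4,3) (4,4,1,3) (4,4,2,3) (4,4,3,3) (4,5,1,3) (4,5,2,3) (4,5,3,3) (5,4,1,3) (5,4,2,3) (5,4,3,3) (5,5,1,3) (5,5,2,3) (5,5,3,3) (5,5,4,3) — 18.
weld=shift 3: (4,4,1,3) (4,4,2,3) (4,4,3,3) (4,5,1,3) (4,5,2,3) (4,5,3,3) (5,4,1,3) (5,4,2,3) (5,4,3,3) (5,5,1,3) (5,5,2,3) (5,5,3,3) (5,5,4,3) — 13.
Summing: 23 + 18 + 13 = 54.

54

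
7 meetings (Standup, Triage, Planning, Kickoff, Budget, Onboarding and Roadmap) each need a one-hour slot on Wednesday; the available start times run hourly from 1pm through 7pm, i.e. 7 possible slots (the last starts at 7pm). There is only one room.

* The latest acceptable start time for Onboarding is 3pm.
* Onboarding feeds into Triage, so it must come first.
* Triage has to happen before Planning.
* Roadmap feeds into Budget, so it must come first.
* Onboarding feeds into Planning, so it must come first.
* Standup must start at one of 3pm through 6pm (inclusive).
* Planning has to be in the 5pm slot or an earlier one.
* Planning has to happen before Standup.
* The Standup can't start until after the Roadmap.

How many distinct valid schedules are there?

38

Splitting on Standup: it can be 5pm (8), 6pm (30). Listing each branch's schedules as (Triage, Planning, Kickoff, Budget, Onboarding, Roadmap):
Standup=5pm: (2pm,3pm,6pm,7pm,1pm,4pm) (2pm,3pm,7pm,6pm,1pm,4pm) (2pm,4pm,6pm,7pm,1pm,3pm) (2pm,4pm,7pm,6pm,1pm,3pm) (3pm,4pm,6pm,7pm,1pm,2pm) (3pm,4pm,6pm,7pm,2pm,1pm) (3pm,4pm,7pm,6pm,1pm,2pm) (3pm,4pm,7pm,6pm,2pm,1pm) — 8.
Standup=6pm: (2pm,3pm,4pm,7pm,1pm,5pm) (2pm,3pm,5pm,7pm,1pm,4pm) (2pm,3pm,7pm,5pm,1pm,4pm) (2pm,4pm,3pm,7pm,1pm,5pm) (2pm,4pm,5pm,7pm,1pm,3pm) (2pm,4pm,7pm,5pm,1pm,3pm) (2pm,5pm,3pm,7pm,1pm,4pm) (2pm,5pm,4pm,7pm,1pm,3pm) (2pm,5pm,7pm,4pm,1pm,3pm) (3pm,4pm,1pm,7pm,2pm,5pm) (3pm,4pm,2pm,7pm,1pm,5pm) (3pm,4pm,5pm,7pm,1pm,2pm) (3pm,4pm,5pm,7pm,2pm,1pm) (3pm,4pm,7pm,5pm,1pm,2pm) (3pm,4pm,7pm,5pm,2pm,1pm) (3pm,5pm,1pm,7pm,2pm,4pm) (3pm,5pm,2pm,7pm,1pm,4pm) (3pm,5pm,4pm,7pm,1pm,2pm) (3pm,5pm,4pm,7pm,2pm,1pm) (3pm,5pm,7pm,4pm,1pm,2pm) (3pm,5pm,7pm,4pm,2pm,1pm) (4pm,5pm,1pm,7pm,2pm,3pm) (4pm,5pm,1pm,7pm,3pm,2pm) (4pm,5pm,2pm,7pm,1pm,3pm) (4pm,5pm,2pm,7pm,3pm,1pm) (4pm,5pm,3pm,7pm,1pm,2pm) (4pm,5pm,3pm,7pm,2pm,1pm) (4pm,5pm,7pm,2pm,3pm,1pm) (4pm,5pm,7pm,3pm,1pm,2pm) (4pm,5pm,7pm,3pm,2pm,1pm) — 30.
Summing: 8 + 30 = 38.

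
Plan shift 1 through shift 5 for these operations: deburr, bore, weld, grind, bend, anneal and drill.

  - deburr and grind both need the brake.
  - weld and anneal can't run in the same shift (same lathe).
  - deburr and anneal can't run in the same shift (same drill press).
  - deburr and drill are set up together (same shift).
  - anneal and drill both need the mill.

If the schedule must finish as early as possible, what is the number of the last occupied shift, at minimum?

Could 1 shift be enough, i.e. nothing placed later than shift 1? No: grind can't share with deburr (shift 1) → nothing is left.
So 1 shift is not enough.
2 works (last occupied shift: shift 2): for example drill=shift 1, bore=shift 1, deburr=shift 1, grind=shift 2, weld=shift 1, bend=shift 1, anneal=shift 2.

shift 2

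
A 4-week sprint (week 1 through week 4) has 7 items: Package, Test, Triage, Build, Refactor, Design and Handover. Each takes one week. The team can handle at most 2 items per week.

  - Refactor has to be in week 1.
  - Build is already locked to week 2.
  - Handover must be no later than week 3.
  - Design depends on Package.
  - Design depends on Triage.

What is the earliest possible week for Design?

week 3

Precedence pushes Design to at least week 2.
Design at week 3 is achievable: Refactor in week 1, Triage in week 2, Build in week 2, Design in week 3, Test in week 4, Package in week 1, Handover in week 3.
Nothing earlier works — the capacity limit rule out every week before week 3.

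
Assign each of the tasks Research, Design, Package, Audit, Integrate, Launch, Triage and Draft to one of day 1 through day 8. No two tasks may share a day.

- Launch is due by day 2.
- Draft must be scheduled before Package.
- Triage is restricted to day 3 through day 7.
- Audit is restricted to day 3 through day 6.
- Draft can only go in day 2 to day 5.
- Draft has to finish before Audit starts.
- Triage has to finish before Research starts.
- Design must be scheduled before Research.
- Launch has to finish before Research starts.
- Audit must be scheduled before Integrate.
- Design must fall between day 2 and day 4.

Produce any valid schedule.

Audit -> day 4; Draft -> day 3; Integrate -> day 8; Design -> day 2; Triage -> day 5; Package -> day 7; Launch -> day 1; Research -> day 6

Checking: Launch(day 1) before Research(day 6); Draft(day 3) before Package(day 7); Audit(day 4) before Integrate(day 8); Triage(day 5) before Research(day 6); Draft(day 3) before Audit(day 4); Design(day 2) before Research(day 6); Design=day 2 in [day 2,day 4]; Draft=day 3 in [day 2,day 5]; Launch=day 1 in [day 1,day 2]; Audit=day 4 in [day 3,day 6]; Triage=day 5 in [day 3,day 7]; max 1 per day (cap 1).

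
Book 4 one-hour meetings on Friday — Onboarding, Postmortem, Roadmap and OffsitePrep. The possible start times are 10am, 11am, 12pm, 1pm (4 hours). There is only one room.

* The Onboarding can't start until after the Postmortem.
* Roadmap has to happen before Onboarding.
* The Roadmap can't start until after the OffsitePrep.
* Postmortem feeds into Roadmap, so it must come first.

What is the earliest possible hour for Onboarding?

Precedence pushes Onboarding to at least 12pm.
Onboarding at 1pm is achievable: OffsitePrep -> 11am, Roadmap -> 12pm, Postmortem -> 10am, Onboarding -> 1pm.
Nothing earlier works — the capacity limit rule out every hour before 1pm.

1pm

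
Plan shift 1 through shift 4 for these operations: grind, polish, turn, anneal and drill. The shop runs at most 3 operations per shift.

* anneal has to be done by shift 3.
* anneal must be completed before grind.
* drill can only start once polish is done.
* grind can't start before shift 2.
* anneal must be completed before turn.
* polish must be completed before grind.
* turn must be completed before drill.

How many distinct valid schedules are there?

22

Splitting on grind: it can be shift 2 (3), shift 3 (8), shift 4 (11). Listing each branch's schedules as (polish, turn, anneal, drill) by shift number:
grind=shift 2: (1,2,1,3) (1,2,1,4) (1,3,1,4) — 3.
grind=shift 3: (1,2,1,3) (1,2,1,4) (1,3,1,4) (1,3,2,4) (2,2,1,3) (2,2,1,4) (2,3,1,4) (2,3,2,4) — 8.
grind=shift 4: (1,2,1,3) (1,2,1,4) (1,3,1,4) (1,3,2,4) (2,2,1,3) (2,2,1,4) (2,3,1,4) (2,3,2,4) (3,2,1,4) (3,3,1,4) (3,3,2,4) — 11.
Summing: 3 + 8 + 11 = 22.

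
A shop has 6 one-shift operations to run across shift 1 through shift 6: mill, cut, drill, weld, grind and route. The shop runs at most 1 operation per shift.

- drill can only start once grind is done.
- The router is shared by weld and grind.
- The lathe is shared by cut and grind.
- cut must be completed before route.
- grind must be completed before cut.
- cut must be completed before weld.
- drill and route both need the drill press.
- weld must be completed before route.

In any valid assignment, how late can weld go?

Precedence pushes weld to at least shift 3; downstream work caps weld at shift 5.
weld at shift 5 is achievable: cut=shift 2, route=shift 6, grind=shift 1, weld=shift 5, mill=shift 4, drill=shift 3.

shift 5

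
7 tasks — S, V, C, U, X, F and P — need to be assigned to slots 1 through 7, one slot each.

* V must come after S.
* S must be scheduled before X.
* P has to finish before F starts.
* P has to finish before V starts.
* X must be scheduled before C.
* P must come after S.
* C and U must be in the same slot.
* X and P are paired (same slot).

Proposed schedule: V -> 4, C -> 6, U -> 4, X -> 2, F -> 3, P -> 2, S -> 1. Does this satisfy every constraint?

Invalid. C and U must be in the same slot.

X and P are paired (same slot) — holds.
P has to finish before F starts — holds.
V must come after S — holds.
P has to finish before V starts — holds.
P must come after S — holds.
X must be scheduled before C — holds.
C and U must be in the same slot — violated.
S must be scheduled before X — holds.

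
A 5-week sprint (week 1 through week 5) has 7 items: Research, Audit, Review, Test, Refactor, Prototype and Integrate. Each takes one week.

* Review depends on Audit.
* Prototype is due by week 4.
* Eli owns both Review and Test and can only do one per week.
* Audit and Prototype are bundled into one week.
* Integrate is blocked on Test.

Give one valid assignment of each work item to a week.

Refactor in week 1, Test in week 1, Research in week 1, Audit in week 1, Integrate in week 2, Review in week 2, Prototype in week 1

Checking: Test(week 1) before Integrate(week 2); Audit(week 1) before Review(week 2); Review(week 2) != Test(week 1); Audit = Prototype = week 1; Prototype=week 1 in [week 1,week 4].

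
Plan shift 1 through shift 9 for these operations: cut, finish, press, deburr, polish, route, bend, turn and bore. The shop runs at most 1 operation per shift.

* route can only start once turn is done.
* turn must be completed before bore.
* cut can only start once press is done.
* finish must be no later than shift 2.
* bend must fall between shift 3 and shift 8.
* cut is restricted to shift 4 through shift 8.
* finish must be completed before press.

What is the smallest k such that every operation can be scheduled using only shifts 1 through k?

9 shifts

The precedence chain requires at least 3 distinct shifts.
With at most 1 per shift and 9 operations, at least 9 shifts are needed.
cut can't be placed before shift 4, so the schedule must run through at least shift 4.
9 works (last occupied shift: shift 9): for example cut -> shift 4, finish -> shift 1, deburr -> shift 8, turn -> shift 5, bore -> shift 7, bend -> shift 3, press -> shift 2, route -> shift 6, polish -> shift 9.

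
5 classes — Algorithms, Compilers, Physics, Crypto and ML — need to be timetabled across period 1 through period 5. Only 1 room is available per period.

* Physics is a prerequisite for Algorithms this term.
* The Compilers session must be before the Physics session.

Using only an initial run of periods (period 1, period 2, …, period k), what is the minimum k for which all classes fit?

5 periods

The precedence chain requires at least 3 distinct periods.
With at most 1 per period and 5 classes, at least 5 periods are needed.
5 works (last occupied period: period 5): for example ML=period 5, Compilers=period 1, Algorithms=period 3, Physics=period 2, Crypto=period 4.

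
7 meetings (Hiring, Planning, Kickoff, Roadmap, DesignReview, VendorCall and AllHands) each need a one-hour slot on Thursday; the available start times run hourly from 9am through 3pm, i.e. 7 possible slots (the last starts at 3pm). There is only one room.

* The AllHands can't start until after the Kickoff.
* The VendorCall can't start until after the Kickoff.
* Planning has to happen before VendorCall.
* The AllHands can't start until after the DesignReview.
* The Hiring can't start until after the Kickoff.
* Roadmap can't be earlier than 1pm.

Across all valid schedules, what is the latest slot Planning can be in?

2pm

Downstream work caps Planning at 2pm.
Planning at 2pm is achievable: Planning -> 2pm, DesignReview -> 10am, Kickoff -> 9am, VendorCall -> 3pm, AllHands -> 11am, Hiring -> 12pm, Roadmap -> 1pm.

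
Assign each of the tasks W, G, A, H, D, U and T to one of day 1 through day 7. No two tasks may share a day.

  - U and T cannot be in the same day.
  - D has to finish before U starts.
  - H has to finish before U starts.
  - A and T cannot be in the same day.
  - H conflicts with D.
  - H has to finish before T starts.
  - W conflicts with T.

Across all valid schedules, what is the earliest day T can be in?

Precedence pushes T to at least day 2.
T at day 2 is achievable: W -> day 5, A -> day 7, H -> day 1, G -> day 6, U -> day 4, D -> day 3, T -> day 2.

day 2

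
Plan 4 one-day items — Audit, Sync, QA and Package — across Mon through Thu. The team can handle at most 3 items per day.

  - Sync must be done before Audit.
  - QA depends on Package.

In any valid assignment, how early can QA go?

Precedence pushes QA to at least Tue.
QA at Tue is achievable: Package in Mon, QA in Tue, Sync in Mon, Audit in Tue.

Tue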